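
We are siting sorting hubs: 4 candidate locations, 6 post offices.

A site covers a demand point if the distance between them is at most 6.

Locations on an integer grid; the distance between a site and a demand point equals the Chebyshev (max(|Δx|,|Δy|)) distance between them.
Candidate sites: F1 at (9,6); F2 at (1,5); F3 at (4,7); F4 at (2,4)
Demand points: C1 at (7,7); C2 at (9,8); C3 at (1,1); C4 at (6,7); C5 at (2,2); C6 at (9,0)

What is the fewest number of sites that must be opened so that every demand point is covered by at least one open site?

Coverage sets (demand points within 6 of each site):
  F1: {C1, C2, C4, C6}
  F2: {C1, C3, C4, C5}
  F3: {C1, C2, C3, C4, C5}
  F4: {C1, C3, C4, C5}
No single site covers all 6 demand points.
But {F1, F2} covers everything, so the minimum is 2.

2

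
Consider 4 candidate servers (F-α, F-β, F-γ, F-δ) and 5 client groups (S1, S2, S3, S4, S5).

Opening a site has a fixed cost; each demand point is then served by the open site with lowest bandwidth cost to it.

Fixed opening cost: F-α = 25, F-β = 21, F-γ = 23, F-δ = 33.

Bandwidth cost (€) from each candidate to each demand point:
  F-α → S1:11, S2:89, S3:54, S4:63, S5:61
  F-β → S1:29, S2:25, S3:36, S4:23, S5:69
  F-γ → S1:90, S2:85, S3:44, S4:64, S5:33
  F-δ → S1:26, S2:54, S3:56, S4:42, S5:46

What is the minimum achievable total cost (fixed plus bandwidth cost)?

Open {F-β, F-γ}: assign each demand point to its cheapest open site.
  S1→F-β 29, S2→F-β 25, S3→F-β 36, S4→F-β 23, S5→F-γ 33
  bandwidth cost 146, fixed 44 → total 190.
Compare {F-α, F-β, F-γ}: bandwidth cost 128 + fixed 69 = 197.
Compare {F-α, F-β}: bandwidth cost 156 + fixed 46 = 202.
Compare {F-β}: bandwidth cost 182 + fixed 21 = 203.
All other subsets cost ≥ 197. Minimum total cost: 190.

190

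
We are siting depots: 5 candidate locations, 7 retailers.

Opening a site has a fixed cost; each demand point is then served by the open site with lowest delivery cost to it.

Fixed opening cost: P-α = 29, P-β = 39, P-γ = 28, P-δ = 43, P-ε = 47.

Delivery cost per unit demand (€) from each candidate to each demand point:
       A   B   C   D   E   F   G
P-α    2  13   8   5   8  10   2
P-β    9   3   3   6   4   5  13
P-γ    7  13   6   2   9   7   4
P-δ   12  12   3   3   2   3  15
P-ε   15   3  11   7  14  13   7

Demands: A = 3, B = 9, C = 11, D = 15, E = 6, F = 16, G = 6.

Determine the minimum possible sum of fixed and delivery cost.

Open {P-α, P-β, P-δ}: assign each demand point to its cheapest open site.
  A→P-α 3×2=6, B→P-β 9×3=27, C→P-β 11×3=33, D→P-δ 15×3=45, E→P-δ 6×2=12, F→P-δ 16×3=48, G→P-α 6×2=12
  delivery cost 183, fixed 111 → total 294.
Compare {P-α, P-δ, P-ε}: delivery cost 183 + fixed 119 = 302.
Compare {P-β, P-γ, P-δ}: delivery cost 195 + fixed 110 = 305.
Compare {P-β, P-γ}: delivery cost 239 + fixed 67 = 306.
All other subsets cost ≥ 302. Minimum total cost: 294.

294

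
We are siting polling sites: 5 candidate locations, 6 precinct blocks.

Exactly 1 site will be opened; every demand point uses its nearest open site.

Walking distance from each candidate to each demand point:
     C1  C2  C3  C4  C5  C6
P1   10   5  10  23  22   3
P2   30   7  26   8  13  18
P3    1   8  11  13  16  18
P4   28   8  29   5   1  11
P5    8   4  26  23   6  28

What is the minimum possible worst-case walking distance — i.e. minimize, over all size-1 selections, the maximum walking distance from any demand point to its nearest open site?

18

Open {P3}.
  Farthest demand point is C6 at walking distance 18 (to P3); all others are ≤ 18.
With {P1} the worst case is 23.
With {P5} the worst case is 28.
No size-1 selection achieves below 18.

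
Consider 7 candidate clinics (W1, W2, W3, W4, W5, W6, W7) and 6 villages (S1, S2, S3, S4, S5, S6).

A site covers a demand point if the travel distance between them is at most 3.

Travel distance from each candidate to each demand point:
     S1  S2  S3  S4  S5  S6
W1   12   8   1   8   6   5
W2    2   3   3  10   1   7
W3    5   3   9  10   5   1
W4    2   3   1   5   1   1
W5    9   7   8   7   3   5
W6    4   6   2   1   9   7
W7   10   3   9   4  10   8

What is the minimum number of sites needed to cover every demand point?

Coverage sets (demand points within 3 of each site):
  W1: {S3}
  W2: {S1, S2, S3, S5}
  W3: {S2, S6}
  W4: {S1, S2, S3, S5, S6}
  W5: {S5}
  W6: {S3, S4}
  W7: {S2}
No single site covers all 6 demand points.
But {W4, W6} covers everything, so the minimum is 2.

2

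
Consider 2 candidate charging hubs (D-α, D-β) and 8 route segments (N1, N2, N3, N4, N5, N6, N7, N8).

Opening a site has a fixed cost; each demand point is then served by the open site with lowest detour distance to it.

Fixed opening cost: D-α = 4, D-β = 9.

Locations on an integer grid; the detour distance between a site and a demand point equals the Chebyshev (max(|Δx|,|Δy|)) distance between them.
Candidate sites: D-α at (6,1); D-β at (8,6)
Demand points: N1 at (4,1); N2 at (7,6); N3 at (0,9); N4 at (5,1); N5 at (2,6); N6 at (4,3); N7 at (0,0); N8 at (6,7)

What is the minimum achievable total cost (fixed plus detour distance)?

Open {D-α}: assign each demand point to its cheapest open site.
  N1→D-α 2, N2→D-α 5, N3→D-α 8, N4→D-α 1, N5→D-α 5, N6→D-α 2, N7→D-α 6, N8→D-α 6
  detour distance 35, fixed 4 → total 39.
Compare {D-α, D-β}: detour distance 27 + fixed 13 = 40.
Compare {D-β}: detour distance 39 + fixed 9 = 48.

39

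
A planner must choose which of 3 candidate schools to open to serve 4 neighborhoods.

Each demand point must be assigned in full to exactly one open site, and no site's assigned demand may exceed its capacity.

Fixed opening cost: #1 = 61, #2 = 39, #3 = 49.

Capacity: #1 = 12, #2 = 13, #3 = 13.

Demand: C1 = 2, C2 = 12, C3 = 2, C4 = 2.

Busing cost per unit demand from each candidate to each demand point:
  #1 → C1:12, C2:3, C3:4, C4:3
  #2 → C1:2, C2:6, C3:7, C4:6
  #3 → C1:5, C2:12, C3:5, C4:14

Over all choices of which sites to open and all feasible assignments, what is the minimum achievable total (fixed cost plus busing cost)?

166

Open {#1, #2}; cheapest assignment that respects the capacities:
  #1 (cap 12, load 12): C2 — cost 12×3 = 36
  #2 (cap 13, load 6): C1, C3, C4 — cost 2×2 + 2×7 + 2×6 = 30
  Shipping 66, fixed 100 → total 166.
  Any other capacity-feasible assignment to {#1, #2} ships for at least 66.
Compare {#1, #3}: its best feasible assignment gives total 194.
Compare {#2, #3}: its best feasible assignment gives total 208.
Every other set of open sites that can feasibly serve all demand totals ≥ 194 even under its best assignment. Minimum: 166.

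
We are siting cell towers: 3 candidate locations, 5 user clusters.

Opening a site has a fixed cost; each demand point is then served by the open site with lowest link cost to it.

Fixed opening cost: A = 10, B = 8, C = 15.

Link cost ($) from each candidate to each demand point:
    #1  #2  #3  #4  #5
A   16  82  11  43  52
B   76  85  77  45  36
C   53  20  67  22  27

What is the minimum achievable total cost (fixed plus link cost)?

Open {A, C}: assign each demand point to its cheapest open site.
  #1→A 16, #2→C 20, #3→A 11, #4→C 22, #5→C 27
  link cost 96, fixed 25 → total 121.
Compare {A, B, C}: link cost 96 + fixed 33 = 129.
Compare {C}: link cost 189 + fixed 15 = 204.
Compare {A, B}: link cost 188 + fixed 18 = 206.
All other subsets cost ≥ 129. Minimum total cost: 121.

121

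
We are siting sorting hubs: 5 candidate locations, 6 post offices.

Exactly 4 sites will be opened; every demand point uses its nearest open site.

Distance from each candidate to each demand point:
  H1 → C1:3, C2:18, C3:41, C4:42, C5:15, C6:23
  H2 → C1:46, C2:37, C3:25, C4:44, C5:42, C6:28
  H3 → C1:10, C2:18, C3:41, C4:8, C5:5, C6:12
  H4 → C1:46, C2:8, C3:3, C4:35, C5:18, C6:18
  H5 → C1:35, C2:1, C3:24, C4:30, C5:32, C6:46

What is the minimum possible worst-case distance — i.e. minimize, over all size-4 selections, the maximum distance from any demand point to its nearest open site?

Open {H1, H2, H3, H4}.
  Farthest demand point is C6 at distance 12 (to H3); all others are ≤ 12.
With {H1, H3, H4, H5} the worst case is 12.
With {H2, H3, H4, H5} the worst case is 12.
No size-4 selection achieves below 12.

12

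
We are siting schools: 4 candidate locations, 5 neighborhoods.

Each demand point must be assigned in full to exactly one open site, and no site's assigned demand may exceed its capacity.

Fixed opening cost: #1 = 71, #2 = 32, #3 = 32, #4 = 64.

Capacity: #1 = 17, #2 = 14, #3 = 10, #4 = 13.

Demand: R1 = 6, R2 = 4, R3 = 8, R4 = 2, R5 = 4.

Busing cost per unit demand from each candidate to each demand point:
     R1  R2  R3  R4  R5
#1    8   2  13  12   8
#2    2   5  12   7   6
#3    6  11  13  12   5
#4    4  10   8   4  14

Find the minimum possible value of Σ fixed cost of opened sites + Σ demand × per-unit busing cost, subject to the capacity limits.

224

Open {#2, #4}; cheapest assignment that respects the capacities:
  #2 (cap 14, load 14): R1, R2, R5 — cost 6×2 + 4×5 + 4×6 = 56
  #4 (cap 13, load 10): R3, R4 — cost 8×8 + 2×4 = 72
  Shipping 128, fixed 96 → total 224.
  Any other capacity-feasible assignment to {#2, #4} ships for at least 128.
Compare {#2, #3}: its best feasible assignment gives total 248.
Compare {#2, #3, #4}: its best feasible assignment gives total 252.
Every other set of open sites that can feasibly serve all demand totals ≥ 248 even under its best assignment. Minimum: 224.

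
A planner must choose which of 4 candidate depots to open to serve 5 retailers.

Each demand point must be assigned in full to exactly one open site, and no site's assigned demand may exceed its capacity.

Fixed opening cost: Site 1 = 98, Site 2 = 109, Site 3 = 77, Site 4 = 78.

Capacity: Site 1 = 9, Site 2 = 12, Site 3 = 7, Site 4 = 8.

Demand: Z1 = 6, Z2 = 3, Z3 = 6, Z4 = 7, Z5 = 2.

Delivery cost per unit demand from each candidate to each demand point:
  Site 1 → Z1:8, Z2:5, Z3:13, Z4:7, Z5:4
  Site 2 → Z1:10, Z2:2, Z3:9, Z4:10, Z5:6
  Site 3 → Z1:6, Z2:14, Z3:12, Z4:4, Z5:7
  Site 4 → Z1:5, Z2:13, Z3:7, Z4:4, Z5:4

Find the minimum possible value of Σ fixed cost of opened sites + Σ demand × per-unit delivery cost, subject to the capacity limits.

Open {Site 2, Site 3, Site 4}; cheapest assignment that respects the capacities:
  Site 2 (cap 12, load 9): Z2, Z3 — cost 3×2 + 6×9 = 60
  Site 3 (cap 7, load 7): Z4 — cost 7×4 = 28
  Site 4 (cap 8, load 8): Z1, Z5 — cost 6×5 + 2×4 = 38
  Shipping 126, fixed 264 → total 390.
  Any other capacity-feasible assignment to {Site 2, Site 3, Site 4} ships for at least 126.
Compare {Site 1, Site 3, Site 4}: its best feasible assignment gives total 394.
Compare {Site 1, Site 2, Site 3}: its best feasible assignment gives total 428.
Every other set of open sites that can feasibly serve all demand totals ≥ 394 even under its best assignment. Minimum: 390.

390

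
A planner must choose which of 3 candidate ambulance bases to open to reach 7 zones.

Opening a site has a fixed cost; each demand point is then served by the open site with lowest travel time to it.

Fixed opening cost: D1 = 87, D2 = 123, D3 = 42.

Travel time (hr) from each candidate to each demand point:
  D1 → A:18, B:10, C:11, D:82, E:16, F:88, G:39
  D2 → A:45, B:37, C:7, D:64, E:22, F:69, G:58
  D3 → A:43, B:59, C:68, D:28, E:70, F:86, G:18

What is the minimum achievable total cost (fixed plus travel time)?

316

Open {D1, D3}: assign each demand point to its cheapest open site.
  A→D1 18, B→D1 10, C→D1 11, D→D3 28, E→D1 16, F→D3 86, G→D3 18
  travel time 187, fixed 129 → total 316.
Compare {D1}: travel time 264 + fixed 87 = 351.
Compare {D2, D3}: travel time 224 + fixed 165 = 389.
Compare {D3}: travel time 372 + fixed 42 = 414.
All other subsets cost ≥ 351. Minimum total cost: 316.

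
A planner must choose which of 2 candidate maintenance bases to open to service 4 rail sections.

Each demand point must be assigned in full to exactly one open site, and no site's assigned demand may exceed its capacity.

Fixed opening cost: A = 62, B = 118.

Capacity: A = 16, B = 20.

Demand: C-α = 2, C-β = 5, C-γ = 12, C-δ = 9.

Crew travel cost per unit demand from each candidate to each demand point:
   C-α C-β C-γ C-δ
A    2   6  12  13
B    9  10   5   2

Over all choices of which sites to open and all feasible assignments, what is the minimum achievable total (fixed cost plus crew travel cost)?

Open {A, B}; cheapest assignment that respects the capacities:
  A (cap 16, load 16): C-α, C-β, C-δ — cost 2×2 + 5×6 + 9×13 = 151
  B (cap 20, load 12): C-γ — cost 12×5 = 60
  Shipping 211, fixed 180 → total 391.
  Any other capacity-feasible assignment to {A, B} ships for at least 211.
Total demand is 28 and no other set of sites has combined capacity ≥ 28, so {A, B} is the only feasible choice of open sites. Minimum: 391.

391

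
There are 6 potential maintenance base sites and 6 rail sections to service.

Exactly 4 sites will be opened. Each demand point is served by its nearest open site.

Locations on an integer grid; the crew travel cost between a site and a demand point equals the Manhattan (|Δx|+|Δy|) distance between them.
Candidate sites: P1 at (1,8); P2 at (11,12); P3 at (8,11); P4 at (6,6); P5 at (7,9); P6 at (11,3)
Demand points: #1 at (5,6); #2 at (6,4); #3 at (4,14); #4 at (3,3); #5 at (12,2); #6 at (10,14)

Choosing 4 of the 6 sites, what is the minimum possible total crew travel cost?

Open {P2, P3, P4, P6}.
  #1→P4 1, #2→P4 2, #3→P3 7, #4→P4 6, #5→P6 2, #6→P2 3  ⇒ total 21.
Compare {P2, P4, P5, P6}: total 22.
Compare {P1, P2, P4, P6}: total 23.
No size-4 selection does better; minimum is 21.

21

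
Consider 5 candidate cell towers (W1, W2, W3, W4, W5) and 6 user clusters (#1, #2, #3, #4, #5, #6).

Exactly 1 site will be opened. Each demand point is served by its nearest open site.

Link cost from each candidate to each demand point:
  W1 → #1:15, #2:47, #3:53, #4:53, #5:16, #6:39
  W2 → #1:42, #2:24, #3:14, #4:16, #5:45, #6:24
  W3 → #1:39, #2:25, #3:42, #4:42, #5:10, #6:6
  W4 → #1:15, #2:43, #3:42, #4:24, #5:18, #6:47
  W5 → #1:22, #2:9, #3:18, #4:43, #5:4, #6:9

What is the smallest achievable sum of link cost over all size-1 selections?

Open {W5}.
  #1→W5 22, #2→W5 9, #3→W5 18, #4→W5 43, #5→W5 4, #6→W5 9  ⇒ total 105.
Compare {W3}: total 164.
Compare {W2}: total 165.
No size-1 selection does better; minimum is 105.

105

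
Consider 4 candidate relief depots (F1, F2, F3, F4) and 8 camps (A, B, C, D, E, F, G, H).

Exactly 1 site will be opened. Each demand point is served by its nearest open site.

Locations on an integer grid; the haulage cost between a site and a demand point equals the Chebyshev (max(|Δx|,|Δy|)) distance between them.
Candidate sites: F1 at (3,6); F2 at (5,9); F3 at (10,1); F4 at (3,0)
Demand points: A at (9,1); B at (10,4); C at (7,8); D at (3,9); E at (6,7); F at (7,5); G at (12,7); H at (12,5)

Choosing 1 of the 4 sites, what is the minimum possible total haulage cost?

37

Open {F2}.
  A→F2 8, B→F2 5, C→F2 2, D→F2 2, E→F2 2, F→F2 4, G→F2 7, H→F2 7  ⇒ total 37.
Compare {F3}: total 39.
Compare {F1}: total 45.
No size-1 selection does better; minimum is 37.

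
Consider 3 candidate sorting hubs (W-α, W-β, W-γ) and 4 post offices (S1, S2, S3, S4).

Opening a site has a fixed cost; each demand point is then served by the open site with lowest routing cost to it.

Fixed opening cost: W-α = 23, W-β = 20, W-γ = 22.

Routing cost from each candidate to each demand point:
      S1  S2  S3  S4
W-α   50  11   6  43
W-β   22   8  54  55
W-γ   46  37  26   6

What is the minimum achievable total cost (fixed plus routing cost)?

Open {W-β, W-γ}: assign each demand point to its cheapest open site.
  S1→W-β 22, S2→W-β 8, S3→W-γ 26, S4→W-γ 6
  routing cost 62, fixed 42 → total 104.
Compare {W-α, W-β, W-γ}: routing cost 42 + fixed 65 = 107.
Compare {W-α, W-γ}: routing cost 69 + fixed 45 = 114.
Compare {W-α, W-β}: routing cost 79 + fixed 43 = 122.
All other subsets cost ≥ 107. Minimum total cost: 104.

104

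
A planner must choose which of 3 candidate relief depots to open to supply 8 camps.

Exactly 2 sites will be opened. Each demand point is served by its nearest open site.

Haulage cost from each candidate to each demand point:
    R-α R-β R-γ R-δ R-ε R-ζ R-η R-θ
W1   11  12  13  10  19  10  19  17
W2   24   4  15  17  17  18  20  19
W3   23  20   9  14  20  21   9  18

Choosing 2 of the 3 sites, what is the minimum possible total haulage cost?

97

Open {W1, W3}.
  R-α→W1 11, R-β→W1 12, R-γ→W3 9, R-δ→W1 10, R-ε→W1 19, R-ζ→W1 10, R-η→W3 9, R-θ→W1 17  ⇒ total 97.
Compare {W1, W2}: total 101.
Compare {W2, W3}: total 112.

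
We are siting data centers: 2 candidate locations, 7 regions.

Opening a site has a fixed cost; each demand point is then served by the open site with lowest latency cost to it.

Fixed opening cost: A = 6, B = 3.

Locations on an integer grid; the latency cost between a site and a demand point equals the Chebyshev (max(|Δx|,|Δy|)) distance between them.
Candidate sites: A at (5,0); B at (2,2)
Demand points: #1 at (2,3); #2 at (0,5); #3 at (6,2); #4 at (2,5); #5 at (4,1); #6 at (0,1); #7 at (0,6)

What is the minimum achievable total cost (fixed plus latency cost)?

22

Open {B}: assign each demand point to its cheapest open site.
  #1→B 1, #2→B 3, #3→B 4, #4→B 3, #5→B 2, #6→B 2, #7→B 4
  latency cost 19, fixed 3 → total 22.
Compare {A, B}: latency cost 16 + fixed 9 = 25.
Compare {A}: latency cost 27 + fixed 6 = 33.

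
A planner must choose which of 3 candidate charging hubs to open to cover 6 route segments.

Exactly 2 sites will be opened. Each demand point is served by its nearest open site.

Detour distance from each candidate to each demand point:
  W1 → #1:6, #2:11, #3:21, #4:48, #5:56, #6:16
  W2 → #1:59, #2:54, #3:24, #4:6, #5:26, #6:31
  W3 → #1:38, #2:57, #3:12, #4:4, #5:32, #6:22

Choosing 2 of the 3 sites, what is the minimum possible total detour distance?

Open {W1, W3}.
  #1→W1 6, #2→W1 11, #3→W3 12, #4→W3 4, #5→W3 32, #6→W1 16  ⇒ total 81.
Compare {W1, W2}: total 86.
Compare {W2, W3}: total 156.

81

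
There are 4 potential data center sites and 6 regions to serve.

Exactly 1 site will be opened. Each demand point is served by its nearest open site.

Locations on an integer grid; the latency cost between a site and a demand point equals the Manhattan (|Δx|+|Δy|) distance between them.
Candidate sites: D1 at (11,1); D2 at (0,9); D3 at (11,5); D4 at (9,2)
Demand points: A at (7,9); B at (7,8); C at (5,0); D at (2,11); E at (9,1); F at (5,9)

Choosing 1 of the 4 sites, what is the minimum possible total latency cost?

Open {D4}.
  A→D4 9, B→D4 8, C→D4 6, D→D4 16, E→D4 1, F→D4 11  ⇒ total 51.
Compare {D2}: total 55.
Compare {D3}: total 57.
No size-1 selection does better; minimum is 51.

51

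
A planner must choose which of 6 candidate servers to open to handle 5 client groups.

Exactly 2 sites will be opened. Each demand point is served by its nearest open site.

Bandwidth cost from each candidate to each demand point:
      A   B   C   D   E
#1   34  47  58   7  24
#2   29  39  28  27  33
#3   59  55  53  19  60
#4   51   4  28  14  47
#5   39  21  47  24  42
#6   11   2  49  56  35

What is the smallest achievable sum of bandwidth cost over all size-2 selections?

90

Open {#4, #6}.
  A→#6 11, B→#6 2, C→#4 28, D→#4 14, E→#6 35  ⇒ total 90.
Compare {#1, #6}: total 93.
Compare {#1, #4}: total 97.
No size-2 selection does better; minimum is 90.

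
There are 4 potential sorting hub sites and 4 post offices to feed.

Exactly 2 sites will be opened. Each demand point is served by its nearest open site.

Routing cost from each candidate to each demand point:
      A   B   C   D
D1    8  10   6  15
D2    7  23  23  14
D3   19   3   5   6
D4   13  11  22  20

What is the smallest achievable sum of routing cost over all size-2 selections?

21

Open {D2, D3}.
  A→D2 7, B→D3 3, C→D3 5, D→D3 6  ⇒ total 21.
Compare {D1, D3}: total 22.
Compare {D3, D4}: total 27.
No size-2 selection does better; minimum is 21.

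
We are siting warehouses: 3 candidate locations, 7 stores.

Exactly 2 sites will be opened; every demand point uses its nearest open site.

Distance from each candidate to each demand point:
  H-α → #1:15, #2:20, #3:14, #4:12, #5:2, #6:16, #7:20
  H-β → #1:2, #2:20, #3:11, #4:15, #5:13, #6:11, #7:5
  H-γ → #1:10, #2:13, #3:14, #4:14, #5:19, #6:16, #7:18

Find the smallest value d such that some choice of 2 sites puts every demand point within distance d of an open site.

Open {H-β, H-γ}.
  Farthest demand point is #4 at distance 14 (to H-γ); all others are ≤ 14.
With {H-α, H-γ} the worst case is 18.
With {H-α, H-β} the worst case is 20.
No size-2 selection achieves below 14.

14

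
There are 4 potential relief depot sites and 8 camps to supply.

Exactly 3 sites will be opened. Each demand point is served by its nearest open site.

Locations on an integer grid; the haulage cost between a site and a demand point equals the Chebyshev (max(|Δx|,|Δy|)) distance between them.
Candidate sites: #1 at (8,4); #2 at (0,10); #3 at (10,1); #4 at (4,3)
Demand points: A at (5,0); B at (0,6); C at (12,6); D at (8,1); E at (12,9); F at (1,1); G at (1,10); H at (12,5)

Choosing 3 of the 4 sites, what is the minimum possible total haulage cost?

27

Open {#1, #2, #4}.
  A→#4 3, B→#2 4, C→#1 4, D→#1 3, E→#1 5, F→#4 3, G→#2 1, H→#1 4  ⇒ total 27.
Compare {#2, #3, #4}: total 30.
Compare {#1, #2, #3}: total 31.
No size-3 selection does better; minimum is 27.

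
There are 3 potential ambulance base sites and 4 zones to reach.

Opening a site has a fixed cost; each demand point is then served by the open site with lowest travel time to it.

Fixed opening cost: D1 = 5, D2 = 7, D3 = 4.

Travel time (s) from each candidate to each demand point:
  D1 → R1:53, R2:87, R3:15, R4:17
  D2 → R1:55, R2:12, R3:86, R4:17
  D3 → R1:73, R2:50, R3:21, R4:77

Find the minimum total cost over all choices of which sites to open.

Open {D1, D2}: assign each demand point to its cheapest open site.
  R1→D1 53, R2→D2 12, R3→D1 15, R4→D1 17
  travel time 97, fixed 12 → total 109.
Compare {D1, D2, D3}: travel time 97 + fixed 16 = 113.
Compare {D2, D3}: travel time 105 + fixed 11 = 116.
Compare {D1, D3}: travel time 135 + fixed 9 = 144.
All other subsets cost ≥ 113. Minimum total cost: 109.

109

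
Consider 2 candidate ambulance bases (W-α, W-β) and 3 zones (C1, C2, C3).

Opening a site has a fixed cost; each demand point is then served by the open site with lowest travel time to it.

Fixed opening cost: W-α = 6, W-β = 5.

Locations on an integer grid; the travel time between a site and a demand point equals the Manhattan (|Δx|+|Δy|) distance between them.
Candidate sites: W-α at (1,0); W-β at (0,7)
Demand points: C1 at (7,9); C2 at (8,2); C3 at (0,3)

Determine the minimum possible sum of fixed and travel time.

Open {W-β}: assign each demand point to its cheapest open site.
  C1→W-β 9, C2→W-β 13, C3→W-β 4
  travel time 26, fixed 5 → total 31.
Compare {W-α, W-β}: travel time 22 + fixed 11 = 33.
Compare {W-α}: travel time 28 + fixed 6 = 34.

31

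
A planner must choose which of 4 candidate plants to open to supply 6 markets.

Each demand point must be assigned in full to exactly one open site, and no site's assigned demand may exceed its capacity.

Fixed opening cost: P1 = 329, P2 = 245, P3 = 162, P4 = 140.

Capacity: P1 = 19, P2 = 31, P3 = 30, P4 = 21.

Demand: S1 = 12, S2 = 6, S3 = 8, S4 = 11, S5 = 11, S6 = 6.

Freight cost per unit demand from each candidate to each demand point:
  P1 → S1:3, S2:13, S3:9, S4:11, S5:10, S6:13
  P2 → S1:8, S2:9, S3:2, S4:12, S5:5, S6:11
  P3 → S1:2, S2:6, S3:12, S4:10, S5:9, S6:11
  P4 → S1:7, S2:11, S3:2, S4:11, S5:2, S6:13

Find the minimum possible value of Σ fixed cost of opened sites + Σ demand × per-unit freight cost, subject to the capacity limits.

714

Open {P2, P3}; cheapest assignment that respects the capacities:
  P2 (cap 31, load 25): S3, S5, S6 — cost 8×2 + 11×5 + 6×11 = 137
  P3 (cap 30, load 29): S1, S2, S4 — cost 12×2 + 6×6 + 11×10 = 170
  Shipping 307, fixed 407 → total 714.
  Any other capacity-feasible assignment to {P2, P3} ships for at least 307.
Compare {P2, P3, P4}: its best feasible assignment gives total 821.
Compare {P1, P3, P4}: its best feasible assignment gives total 916.
Every other set of open sites that can feasibly serve all demand totals ≥ 821 even under its best assignment. Minimum: 714.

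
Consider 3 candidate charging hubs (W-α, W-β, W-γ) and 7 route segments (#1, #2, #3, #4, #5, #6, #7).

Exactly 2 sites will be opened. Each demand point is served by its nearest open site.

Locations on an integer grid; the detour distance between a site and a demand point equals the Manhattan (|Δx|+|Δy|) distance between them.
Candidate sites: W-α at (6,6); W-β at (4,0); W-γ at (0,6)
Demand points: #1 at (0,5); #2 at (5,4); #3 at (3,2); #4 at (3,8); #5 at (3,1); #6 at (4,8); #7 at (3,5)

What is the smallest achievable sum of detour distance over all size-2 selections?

Open {W-β, W-γ}.
  #1→W-γ 1, #2→W-β 5, #3→W-β 3, #4→W-γ 5, #5→W-β 2, #6→W-γ 6, #7→W-γ 4  ⇒ total 26.
Compare {W-α, W-β}: total 28.
Compare {W-α, W-γ}: total 32.

26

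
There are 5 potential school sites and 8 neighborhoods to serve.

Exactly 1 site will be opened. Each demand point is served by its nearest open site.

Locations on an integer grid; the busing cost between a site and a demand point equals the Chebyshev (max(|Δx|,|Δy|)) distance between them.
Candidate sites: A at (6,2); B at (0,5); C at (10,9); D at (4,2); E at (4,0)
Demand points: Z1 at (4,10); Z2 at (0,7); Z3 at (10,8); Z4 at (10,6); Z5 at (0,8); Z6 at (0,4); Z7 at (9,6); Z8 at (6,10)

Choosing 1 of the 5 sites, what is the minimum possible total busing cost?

Open {B}.
  Z1→B 5, Z2→B 2, Z3→B 10, Z4→B 10, Z5→B 3, Z6→B 1, Z7→B 9, Z8→B 6  ⇒ total 46.
Compare {C}: total 47.
Compare {A}: total 48.
No size-1 selection does better; minimum is 46.

46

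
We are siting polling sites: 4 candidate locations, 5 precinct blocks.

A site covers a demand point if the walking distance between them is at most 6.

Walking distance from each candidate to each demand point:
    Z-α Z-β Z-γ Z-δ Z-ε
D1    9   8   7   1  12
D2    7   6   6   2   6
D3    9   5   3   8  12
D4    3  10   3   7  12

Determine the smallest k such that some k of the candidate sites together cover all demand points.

Coverage sets (demand points within 6 of each site):
  D1: {Z-δ}
  D2: {Z-β, Z-γ, Z-δ, Z-ε}
  D3: {Z-β, Z-γ}
  D4: {Z-α, Z-γ}
No single site covers all 5 demand points.
But {D2, D4} covers everything, so the minimum is 2.

2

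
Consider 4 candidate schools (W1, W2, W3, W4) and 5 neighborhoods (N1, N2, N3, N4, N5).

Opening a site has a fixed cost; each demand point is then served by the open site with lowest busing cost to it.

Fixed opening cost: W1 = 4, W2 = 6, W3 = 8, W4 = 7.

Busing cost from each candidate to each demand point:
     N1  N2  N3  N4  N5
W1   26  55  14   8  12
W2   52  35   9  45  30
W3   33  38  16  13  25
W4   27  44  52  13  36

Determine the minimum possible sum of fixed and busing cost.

100

Open {W1, W2}: assign each demand point to its cheapest open site.
  N1→W1 26, N2→W2 35, N3→W2 9, N4→W1 8, N5→W1 12
  busing cost 90, fixed 10 → total 100.
Compare {W1, W2, W4}: busing cost 90 + fixed 17 = 107.
Compare {W1, W2, W3}: busing cost 90 + fixed 18 = 108.
Compare {W1, W3}: busing cost 98 + fixed 12 = 110.
All other subsets cost ≥ 107. Minimum total cost: 100.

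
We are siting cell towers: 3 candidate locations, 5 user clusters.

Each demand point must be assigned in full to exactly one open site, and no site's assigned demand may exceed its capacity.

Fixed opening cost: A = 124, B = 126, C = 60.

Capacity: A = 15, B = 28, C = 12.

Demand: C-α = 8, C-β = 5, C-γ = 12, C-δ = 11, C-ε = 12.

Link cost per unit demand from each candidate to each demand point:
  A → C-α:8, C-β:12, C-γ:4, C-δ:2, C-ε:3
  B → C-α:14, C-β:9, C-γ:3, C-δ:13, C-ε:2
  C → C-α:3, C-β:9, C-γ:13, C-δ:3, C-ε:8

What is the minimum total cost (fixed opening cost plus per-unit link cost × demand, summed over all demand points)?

Open {A, B, C}; cheapest assignment that respects the capacities:
  A (cap 15, load 13): C-α, C-β — cost 8×8 + 5×12 = 124
  B (cap 28, load 24): C-γ, C-ε — cost 12×3 + 12×2 = 60
  C (cap 12, load 11): C-δ — cost 11×3 = 33
  Shipping 217, fixed 310 → total 527.
  Any other capacity-feasible assignment to {A, B, C} ships for at least 217.
Total demand is 48 and no other set of sites has combined capacity ≥ 48, so {A, B, C} is the only feasible choice of open sites. Minimum: 527.

527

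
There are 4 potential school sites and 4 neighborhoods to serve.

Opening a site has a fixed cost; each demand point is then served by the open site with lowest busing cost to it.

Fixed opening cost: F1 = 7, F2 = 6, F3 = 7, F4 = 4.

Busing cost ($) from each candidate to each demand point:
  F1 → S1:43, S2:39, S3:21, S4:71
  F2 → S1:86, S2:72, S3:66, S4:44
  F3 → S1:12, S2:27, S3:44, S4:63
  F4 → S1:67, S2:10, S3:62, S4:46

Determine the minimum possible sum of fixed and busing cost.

107

Open {F1, F3, F4}: assign each demand point to its cheapest open site.
  S1→F3 12, S2→F4 10, S3→F1 21, S4→F4 46
  busing cost 89, fixed 18 → total 107.
Compare {F1, F2, F3, F4}: busing cost 87 + fixed 24 = 111.
Compare {F3, F4}: busing cost 112 + fixed 11 = 123.
Compare {F1, F2, F3}: busing cost 104 + fixed 20 = 124.
All other subsets cost ≥ 111. Minimum total cost: 107.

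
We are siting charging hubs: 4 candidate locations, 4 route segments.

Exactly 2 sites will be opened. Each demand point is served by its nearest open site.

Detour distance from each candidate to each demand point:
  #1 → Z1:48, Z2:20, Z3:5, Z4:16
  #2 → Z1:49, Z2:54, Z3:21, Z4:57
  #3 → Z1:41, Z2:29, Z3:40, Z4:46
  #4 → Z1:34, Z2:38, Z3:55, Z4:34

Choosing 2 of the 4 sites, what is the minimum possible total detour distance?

Open {#1, #4}.
  Z1→#4 34, Z2→#1 20, Z3→#1 5, Z4→#1 16  ⇒ total 75.
Compare {#1, #3}: total 82.
Compare {#1, #2}: total 89.
No size-2 selection does better; minimum is 75.

75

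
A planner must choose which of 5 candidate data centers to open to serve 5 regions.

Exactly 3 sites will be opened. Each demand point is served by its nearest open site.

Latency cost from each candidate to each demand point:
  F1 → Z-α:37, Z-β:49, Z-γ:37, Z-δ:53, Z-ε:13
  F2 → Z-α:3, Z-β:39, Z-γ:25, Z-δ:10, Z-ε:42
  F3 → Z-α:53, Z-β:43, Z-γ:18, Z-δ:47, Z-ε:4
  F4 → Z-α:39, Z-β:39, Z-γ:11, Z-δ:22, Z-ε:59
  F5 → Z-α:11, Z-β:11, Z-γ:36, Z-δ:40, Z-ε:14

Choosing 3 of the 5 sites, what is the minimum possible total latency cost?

Open {F2, F3, F5}.
  Z-α→F2 3, Z-β→F5 11, Z-γ→F3 18, Z-δ→F2 10, Z-ε→F3 4  ⇒ total 46.
Compare {F2, F4, F5}: total 49.
Compare {F3, F4, F5}: total 59.
No size-3 selection does better; minimum is 46.

46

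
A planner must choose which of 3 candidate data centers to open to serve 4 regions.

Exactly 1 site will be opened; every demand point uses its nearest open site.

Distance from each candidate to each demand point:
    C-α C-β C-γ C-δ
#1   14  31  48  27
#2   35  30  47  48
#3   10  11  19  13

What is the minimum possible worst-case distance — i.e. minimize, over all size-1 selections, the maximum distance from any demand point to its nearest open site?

Open {#3}.
  Farthest demand point is C-γ at distance 19 (to #3); all others are ≤ 19.
With {#1} the worst case is 48.
With {#2} the worst case is 48.
No size-1 selection achieves below 19.

19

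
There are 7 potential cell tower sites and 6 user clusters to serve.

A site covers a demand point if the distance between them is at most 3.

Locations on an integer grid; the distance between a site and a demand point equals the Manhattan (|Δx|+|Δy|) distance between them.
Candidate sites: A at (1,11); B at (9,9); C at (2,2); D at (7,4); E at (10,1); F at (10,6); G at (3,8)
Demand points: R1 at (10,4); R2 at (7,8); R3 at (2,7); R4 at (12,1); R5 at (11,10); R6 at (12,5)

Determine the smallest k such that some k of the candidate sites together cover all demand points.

4

Coverage sets (demand points within 3 of each site):
  A: {}
  B: {R2, R5}
  C: {}
  D: {R1}
  E: {R1, R4}
  F: {R1, R6}
  G: {R3}
No 3 sites suffice: every size-3 union leaves at least one demand point uncovered.
But {B, E, F, G} covers everything, so the minimum is 4.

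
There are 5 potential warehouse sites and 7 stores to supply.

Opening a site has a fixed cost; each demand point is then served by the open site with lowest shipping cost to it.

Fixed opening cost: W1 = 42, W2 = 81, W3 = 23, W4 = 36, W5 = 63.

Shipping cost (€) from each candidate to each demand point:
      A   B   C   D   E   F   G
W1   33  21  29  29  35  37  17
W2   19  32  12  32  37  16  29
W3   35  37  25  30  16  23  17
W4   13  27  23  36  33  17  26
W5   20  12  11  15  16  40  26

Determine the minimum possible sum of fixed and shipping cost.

Open {W3, W5}: assign each demand point to its cheapest open site.
  A→W5 20, B→W5 12, C→W5 11, D→W5 15, E→W3 16, F→W3 23, G→W3 17
  shipping cost 114, fixed 86 → total 200.
Compare {W3, W4}: shipping cost 143 + fixed 59 = 202.
Compare {W5}: shipping cost 140 + fixed 63 = 203.
Compare {W3}: shipping cost 183 + fixed 23 = 206.
All other subsets cost ≥ 202. Minimum total cost: 200.

200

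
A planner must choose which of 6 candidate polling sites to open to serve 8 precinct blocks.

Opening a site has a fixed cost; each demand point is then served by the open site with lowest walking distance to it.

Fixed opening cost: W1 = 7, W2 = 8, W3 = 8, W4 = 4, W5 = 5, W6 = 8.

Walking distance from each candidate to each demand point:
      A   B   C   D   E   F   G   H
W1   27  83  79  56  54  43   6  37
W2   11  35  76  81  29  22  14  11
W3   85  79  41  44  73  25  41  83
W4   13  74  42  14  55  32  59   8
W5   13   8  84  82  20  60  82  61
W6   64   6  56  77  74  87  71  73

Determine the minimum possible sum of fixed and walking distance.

Open {W1, W2, W4, W5}: assign each demand point to its cheapest open site.
  A→W2 11, B→W5 8, C→W4 42, D→W4 14, E→W5 20, F→W2 22, G→W1 6, H→W4 8
  walking distance 131, fixed 24 → total 155.
Compare {W2, W4, W5}: walking distance 139 + fixed 17 = 156.
Compare {W1, W4, W5}: walking distance 143 + fixed 16 = 159.
Compare {W1, W3, W4, W5}: walking distance 135 + fixed 24 = 159.
All other subsets cost ≥ 156. Minimum total cost: 155.

155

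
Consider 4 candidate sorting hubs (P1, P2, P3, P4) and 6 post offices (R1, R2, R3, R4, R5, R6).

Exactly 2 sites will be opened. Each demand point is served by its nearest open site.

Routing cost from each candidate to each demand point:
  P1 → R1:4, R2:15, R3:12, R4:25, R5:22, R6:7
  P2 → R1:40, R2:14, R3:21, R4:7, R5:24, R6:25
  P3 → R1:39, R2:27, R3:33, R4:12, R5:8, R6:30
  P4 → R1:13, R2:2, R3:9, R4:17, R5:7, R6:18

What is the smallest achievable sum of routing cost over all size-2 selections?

Open {P1, P4}.
  R1→P1 4, R2→P4 2, R3→P4 9, R4→P4 17, R5→P4 7, R6→P1 7  ⇒ total 46.
Compare {P2, P4}: total 56.
Compare {P1, P3}: total 58.
No size-2 selection does better; minimum is 46.

46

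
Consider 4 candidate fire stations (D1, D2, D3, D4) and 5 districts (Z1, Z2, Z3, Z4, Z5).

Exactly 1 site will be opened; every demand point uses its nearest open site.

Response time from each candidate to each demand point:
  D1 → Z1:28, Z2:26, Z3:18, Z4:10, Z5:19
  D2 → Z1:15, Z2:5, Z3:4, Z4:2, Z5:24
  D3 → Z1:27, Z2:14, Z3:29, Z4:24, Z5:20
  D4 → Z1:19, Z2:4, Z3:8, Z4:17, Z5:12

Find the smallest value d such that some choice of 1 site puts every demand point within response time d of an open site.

Open {D4}.
  Farthest demand point is Z1 at response time 19 (to D4); all others are ≤ 19.
With {D2} the worst case is 24.
With {D1} the worst case is 28.
No size-1 selection achieves below 19.

19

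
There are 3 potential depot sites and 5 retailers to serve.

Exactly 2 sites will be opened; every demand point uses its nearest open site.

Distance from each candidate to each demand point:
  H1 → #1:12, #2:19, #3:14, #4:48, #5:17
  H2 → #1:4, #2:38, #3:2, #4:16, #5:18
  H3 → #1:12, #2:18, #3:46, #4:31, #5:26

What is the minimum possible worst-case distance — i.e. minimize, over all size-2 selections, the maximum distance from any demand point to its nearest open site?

18

Open {H2, H3}.
  Farthest demand point is #2 at distance 18 (to H3); all others are ≤ 18.
With {H1, H2} the worst case is 19.
With {H1, H3} the worst case is 31.
No size-2 selection achieves below 18.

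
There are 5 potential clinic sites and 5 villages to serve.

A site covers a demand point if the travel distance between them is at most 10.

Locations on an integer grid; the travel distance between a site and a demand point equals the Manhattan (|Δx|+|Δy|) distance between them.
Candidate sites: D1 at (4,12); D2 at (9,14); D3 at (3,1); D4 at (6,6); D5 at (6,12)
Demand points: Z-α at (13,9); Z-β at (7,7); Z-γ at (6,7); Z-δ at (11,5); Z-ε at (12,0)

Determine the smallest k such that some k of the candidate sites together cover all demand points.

Coverage sets (demand points within 10 of each site):
  D1: {Z-β, Z-γ}
  D2: {Z-α, Z-β, Z-γ}
  D3: {Z-β, Z-γ, Z-ε}
  D4: {Z-α, Z-β, Z-γ, Z-δ}
  D5: {Z-α, Z-β, Z-γ}
No single site covers all 5 demand points.
But {D3, D4} covers everything, so the minimum is 2.

2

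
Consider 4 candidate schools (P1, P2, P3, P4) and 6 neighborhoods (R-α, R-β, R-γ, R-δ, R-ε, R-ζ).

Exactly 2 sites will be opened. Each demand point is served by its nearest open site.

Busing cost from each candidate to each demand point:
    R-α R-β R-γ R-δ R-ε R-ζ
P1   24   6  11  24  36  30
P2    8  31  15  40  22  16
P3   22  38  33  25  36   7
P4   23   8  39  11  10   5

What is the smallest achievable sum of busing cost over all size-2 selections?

57

Open {P2, P4}.
  R-α→P2 8, R-β→P4 8, R-γ→P2 15, R-δ→P4 11, R-ε→P4 10, R-ζ→P4 5  ⇒ total 57.
Compare {P1, P4}: total 66.
Compare {P1, P2}: total 87.
No size-2 selection does better; minimum is 57.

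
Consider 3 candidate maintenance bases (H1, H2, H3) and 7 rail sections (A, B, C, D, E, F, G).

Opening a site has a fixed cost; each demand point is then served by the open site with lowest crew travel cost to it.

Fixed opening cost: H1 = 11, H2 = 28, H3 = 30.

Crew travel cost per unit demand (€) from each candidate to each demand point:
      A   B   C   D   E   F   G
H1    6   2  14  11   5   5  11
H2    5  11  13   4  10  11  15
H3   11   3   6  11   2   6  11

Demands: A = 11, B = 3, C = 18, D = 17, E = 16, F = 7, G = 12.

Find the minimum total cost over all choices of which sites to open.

Open {H2, H3}: assign each demand point to its cheapest open site.
  A→H2 11×5=55, B→H3 3×3=9, C→H3 18×6=108, D→H2 17×4=68, E→H3 16×2=32, F→H3 7×6=42, G→H3 12×11=132
  crew travel cost 446, fixed 58 → total 504.
Compare {H1, H2, H3}: crew travel cost 436 + fixed 69 = 505.
Compare {H1, H3}: crew travel cost 566 + fixed 41 = 607.
Compare {H1, H2}: crew travel cost 610 + fixed 39 = 649.
All other subsets cost ≥ 505. Minimum total cost: 504.

504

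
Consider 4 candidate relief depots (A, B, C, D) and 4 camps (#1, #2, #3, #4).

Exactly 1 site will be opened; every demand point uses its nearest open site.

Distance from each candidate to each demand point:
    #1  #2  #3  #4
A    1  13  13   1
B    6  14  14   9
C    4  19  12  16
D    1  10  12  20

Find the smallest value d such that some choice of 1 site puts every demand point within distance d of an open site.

Open {A}.
  Farthest demand point is #2 at distance 13 (to A); all others are ≤ 13.
With {B} the worst case is 14.
With {C} the worst case is 19.
No size-1 selection achieves below 13.

13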